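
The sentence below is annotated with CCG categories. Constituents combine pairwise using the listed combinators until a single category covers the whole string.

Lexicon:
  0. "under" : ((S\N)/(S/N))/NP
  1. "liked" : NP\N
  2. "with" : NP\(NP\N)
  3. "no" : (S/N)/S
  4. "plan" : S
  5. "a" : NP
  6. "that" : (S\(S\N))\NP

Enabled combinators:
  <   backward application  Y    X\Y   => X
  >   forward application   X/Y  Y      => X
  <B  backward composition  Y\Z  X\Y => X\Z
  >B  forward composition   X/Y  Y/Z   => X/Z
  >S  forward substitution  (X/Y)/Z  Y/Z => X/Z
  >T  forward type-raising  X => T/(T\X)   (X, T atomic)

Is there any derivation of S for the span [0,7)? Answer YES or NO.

YES

[0,7] S   <
  [0,5] S\N   >
    [0,3] (S\N)/(S/N)   >
      [0,1] "under" : ((S\N)/(S/N))/NP
      [1,3] NP   <
        [1,2] "liked" : NP\N
        [2,3] "with" : NP\(NP\N)
    [3,5] S/N   >
      [3,4] "no" : (S/N)/S
      [4,5] "plan" : S
  [5,7] S\(S\N)   <
    [5,6] "a" : NP
    [6,7] "that" : (S\(S\N))\NP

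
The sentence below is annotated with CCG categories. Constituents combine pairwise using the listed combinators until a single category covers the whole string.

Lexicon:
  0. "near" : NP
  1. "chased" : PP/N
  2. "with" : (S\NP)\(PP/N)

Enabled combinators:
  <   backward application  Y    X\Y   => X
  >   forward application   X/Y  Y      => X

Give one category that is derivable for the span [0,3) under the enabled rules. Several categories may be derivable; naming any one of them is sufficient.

[0,3] S   <
  [0,1] "near" : NP
  [1,3] S\NP   <
    [1,2] "chased" : PP/N
    [2,3] "with" : (S\NP)\(PP/N)

S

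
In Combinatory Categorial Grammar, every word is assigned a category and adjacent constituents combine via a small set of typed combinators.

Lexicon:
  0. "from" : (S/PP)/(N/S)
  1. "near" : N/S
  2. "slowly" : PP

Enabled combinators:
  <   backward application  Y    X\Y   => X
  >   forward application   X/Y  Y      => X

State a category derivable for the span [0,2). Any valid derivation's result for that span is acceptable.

[0,3] S   >
  [0,2] S/PP   >
    [0,1] "from" : (S/PP)/(N/S)
    [1,2] "near" : N/S
  [2,3] "slowly" : PP

S/PP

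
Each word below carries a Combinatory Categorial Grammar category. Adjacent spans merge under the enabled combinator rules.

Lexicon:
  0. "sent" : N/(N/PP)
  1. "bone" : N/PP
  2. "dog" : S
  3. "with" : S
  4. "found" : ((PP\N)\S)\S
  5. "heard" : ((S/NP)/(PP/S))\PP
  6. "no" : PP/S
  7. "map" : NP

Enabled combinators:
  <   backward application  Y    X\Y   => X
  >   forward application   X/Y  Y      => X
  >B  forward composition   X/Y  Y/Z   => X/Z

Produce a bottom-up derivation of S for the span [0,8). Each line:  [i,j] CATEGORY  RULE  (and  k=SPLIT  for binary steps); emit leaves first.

[0,1] N/(N/PP)  lex  "sent"
[1,2] N/PP  lex  "bone"
[0,2] N  >  k=1
[2,3] S  lex  "dog"
[3,4] S  lex  "with"
[4,5] ((PP\N)\S)\S  lex  "found"
[3,5] (PP\N)\S  <  k=4
[2,5] PP\N  <  k=3
[0,5] PP  <  k=2
[5,6] ((S/NP)/(PP/S))\PP  lex  "heard"
[0,6] (S/NP)/(PP/S)  <  k=5
[6,7] PP/S  lex  "no"
[0,7] S/NP  >  k=6
[7,8] NP  lex  "map"
[0,8] S  >  k=7

[0,8] S   >
  [0,7] S/NP   >
    [0,6] (S/NP)/(PP/S)   <
      [0,5] PP   <
        [0,2] N   >
          [0,1] "sent" : N/(N/PP)
          [1,2] "bone" : N/PP
        [2,5] PP\N   <
          [2,3] "dog" : S
          [3,5] (PP\N)\S   <
            [3,4] "with" : S
            [4,5] "found" : ((PP\N)\S)\S
      [5,6] "heard" : ((S/NP)/(PP/S))\PP
    [6,7] "no" : PP/S
  [7,8] "map" : NP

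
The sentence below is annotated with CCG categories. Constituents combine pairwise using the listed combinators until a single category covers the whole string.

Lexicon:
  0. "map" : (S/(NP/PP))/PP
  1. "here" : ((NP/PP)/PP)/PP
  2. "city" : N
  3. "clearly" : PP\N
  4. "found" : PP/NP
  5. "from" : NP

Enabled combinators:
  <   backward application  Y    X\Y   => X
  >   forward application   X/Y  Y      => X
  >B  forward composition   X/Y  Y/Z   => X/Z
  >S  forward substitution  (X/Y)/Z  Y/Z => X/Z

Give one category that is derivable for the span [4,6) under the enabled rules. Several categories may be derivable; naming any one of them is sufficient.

PP

[0,6] S   >
  [0,4] S/PP   >S
    [0,1] "map" : (S/(NP/PP))/PP
    [1,4] (NP/PP)/PP   >
      [1,2] "here" : ((NP/PP)/PP)/PP
      [2,4] PP   <
        [2,3] "city" : N
        [3,4] "clearly" : PP\N
  [4,6] PP   >
    [4,5] "found" : PP/NP
    [5,6] "from" : NP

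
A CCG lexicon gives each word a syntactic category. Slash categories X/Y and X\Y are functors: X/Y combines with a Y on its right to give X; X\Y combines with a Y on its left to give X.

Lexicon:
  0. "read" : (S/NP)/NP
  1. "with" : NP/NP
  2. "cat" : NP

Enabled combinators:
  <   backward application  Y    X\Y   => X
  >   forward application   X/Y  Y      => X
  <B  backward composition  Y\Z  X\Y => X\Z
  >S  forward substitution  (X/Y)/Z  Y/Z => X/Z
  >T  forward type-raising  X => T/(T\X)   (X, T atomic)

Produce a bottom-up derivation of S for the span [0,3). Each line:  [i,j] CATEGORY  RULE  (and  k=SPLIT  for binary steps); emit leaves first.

[0,1] (S/NP)/NP  lex  "read"
[1,2] NP/NP  lex  "with"
[0,2] S/NP  >S  k=1
[2,3] NP  lex  "cat"
[0,3] S  >  k=2

[0,3] S   >
  [0,2] S/NP   >S
    [0,1] "read" : (S/NP)/NP
    [1,2] "with" : NP/NP
  [2,3] "cat" : NP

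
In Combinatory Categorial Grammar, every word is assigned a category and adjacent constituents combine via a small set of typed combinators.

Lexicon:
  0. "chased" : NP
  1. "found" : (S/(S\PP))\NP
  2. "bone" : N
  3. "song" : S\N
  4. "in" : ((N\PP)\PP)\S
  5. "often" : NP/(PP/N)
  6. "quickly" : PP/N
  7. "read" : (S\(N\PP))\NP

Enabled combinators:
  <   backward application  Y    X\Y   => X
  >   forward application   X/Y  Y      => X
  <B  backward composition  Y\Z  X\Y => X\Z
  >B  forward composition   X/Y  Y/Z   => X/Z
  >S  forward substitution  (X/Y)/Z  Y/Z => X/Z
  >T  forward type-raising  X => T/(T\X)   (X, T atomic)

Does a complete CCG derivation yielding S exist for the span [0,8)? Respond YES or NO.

[0,8] S   >
  [0,2] S/(S\PP)   <
    [0,1] "chased" : NP
    [1,2] "found" : (S/(S\PP))\NP
  [2,8] S\PP   <B
    [2,5] (N\PP)\PP   <
      [2,4] S   <
        [2,3] "bone" : N
        [3,4] "song" : S\N
      [4,5] "in" : ((N\PP)\PP)\S
    [5,8] S\(N\PP)   <
      [5,7] NP   >
        [5,6] "often" : NP/(PP/N)
        [6,7] "quickly" : PP/N
      [7,8] "read" : (S\(N\PP))\NP

YES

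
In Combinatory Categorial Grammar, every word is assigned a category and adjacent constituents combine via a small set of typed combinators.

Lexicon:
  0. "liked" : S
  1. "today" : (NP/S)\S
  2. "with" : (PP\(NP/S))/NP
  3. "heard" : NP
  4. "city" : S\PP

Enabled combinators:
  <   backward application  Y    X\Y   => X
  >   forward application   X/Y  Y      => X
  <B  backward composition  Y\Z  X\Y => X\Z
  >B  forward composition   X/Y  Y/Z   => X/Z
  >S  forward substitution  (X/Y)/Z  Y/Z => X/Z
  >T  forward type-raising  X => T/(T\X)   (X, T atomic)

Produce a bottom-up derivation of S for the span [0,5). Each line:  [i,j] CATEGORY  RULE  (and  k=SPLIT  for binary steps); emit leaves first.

[0,1] S  lex  "liked"
[1,2] (NP/S)\S  lex  "today"
[0,2] NP/S  <  k=1
[2,3] (PP\(NP/S))/NP  lex  "with"
[3,4] NP  lex  "heard"
[2,4] PP\(NP/S)  >  k=3
[0,4] PP  <  k=2
[4,5] S\PP  lex  "city"
[0,5] S  <  k=4

[0,5] S   <
  [0,4] PP   <
    [0,2] NP/S   <
      [0,1] "liked" : S
      [1,2] "today" : (NP/S)\S
    [2,4] PP\(NP/S)   >
      [2,3] "with" : (PP\(NP/S))/NP
      [3,4] "heard" : NP
  [4,5] "city" : S\PP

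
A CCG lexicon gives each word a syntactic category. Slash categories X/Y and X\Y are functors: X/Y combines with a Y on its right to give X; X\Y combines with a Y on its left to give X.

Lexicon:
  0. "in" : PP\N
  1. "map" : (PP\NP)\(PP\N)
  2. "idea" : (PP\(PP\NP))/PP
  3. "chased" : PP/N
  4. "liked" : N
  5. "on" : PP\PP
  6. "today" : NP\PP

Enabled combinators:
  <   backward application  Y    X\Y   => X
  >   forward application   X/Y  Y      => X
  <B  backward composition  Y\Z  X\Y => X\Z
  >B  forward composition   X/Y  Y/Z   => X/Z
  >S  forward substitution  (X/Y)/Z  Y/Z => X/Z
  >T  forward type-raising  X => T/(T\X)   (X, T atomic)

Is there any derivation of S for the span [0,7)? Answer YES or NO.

NO

PP\N (PP\NP)\(PP\N) (PP\(PP\NP))/PP PP/N N PP\PP NP\PP
CKY chart[0,7] = {N/(N\NP), NP, NP/(NP\NP), PP/(PP\NP), S/(S\NP)}; S ∉ chart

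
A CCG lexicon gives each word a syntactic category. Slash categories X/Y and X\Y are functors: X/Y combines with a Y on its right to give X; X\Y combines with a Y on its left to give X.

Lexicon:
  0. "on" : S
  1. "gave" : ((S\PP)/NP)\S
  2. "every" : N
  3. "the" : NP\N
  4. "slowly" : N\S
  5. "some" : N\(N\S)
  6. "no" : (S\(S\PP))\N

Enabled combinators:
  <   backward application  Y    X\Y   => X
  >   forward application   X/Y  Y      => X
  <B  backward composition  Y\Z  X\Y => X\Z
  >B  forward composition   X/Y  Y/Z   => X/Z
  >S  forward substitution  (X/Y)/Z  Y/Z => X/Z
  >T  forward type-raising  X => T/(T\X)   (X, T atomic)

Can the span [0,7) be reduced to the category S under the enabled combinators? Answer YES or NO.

YES

[0,7] S   <
  [0,4] S\PP   >
    [0,2] (S\PP)/NP   <
      [0,1] "on" : S
      [1,2] "gave" : ((S\PP)/NP)\S
    [2,4] NP   >
      [2,3] NP/(NP\N)   >T
        [2,3] "every" : N
      [3,4] "the" : NP\N
  [4,7] S\(S\PP)   <
    [4,6] N   <
      [4,5] "slowly" : N\S
      [5,6] "some" : N\(N\S)
    [6,7] "no" : (S\(S\PP))\N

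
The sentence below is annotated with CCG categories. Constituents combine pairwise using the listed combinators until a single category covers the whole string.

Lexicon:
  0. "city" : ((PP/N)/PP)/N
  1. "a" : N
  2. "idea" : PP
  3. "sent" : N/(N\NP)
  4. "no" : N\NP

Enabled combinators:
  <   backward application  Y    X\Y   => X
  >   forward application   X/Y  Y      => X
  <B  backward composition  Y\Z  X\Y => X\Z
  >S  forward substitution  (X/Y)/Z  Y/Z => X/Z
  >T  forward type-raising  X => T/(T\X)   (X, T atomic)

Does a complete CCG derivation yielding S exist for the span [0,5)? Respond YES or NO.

NO

((PP/N)/PP)/N N PP N/(N\NP) N\NP
CKY chart[0,5] = {N/(N\PP), NP/(NP\PP), PP, PP/(PP\PP), S/(S\PP)}; S ∉ chart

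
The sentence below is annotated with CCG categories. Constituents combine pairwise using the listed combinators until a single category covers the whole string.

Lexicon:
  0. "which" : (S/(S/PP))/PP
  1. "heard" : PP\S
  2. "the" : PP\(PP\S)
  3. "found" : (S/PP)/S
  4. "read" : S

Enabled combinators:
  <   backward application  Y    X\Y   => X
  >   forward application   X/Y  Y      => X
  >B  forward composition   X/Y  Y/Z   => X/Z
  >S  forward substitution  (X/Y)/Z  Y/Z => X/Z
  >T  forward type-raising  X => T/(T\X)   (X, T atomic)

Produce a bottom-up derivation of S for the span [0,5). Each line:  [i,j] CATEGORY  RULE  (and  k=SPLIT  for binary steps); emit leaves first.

[0,1] (S/(S/PP))/PP  lex  "which"
[1,2] PP\S  lex  "heard"
[2,3] PP\(PP\S)  lex  "the"
[1,3] PP  <  k=2
[0,3] S/(S/PP)  >  k=1
[3,4] (S/PP)/S  lex  "found"
[4,5] S  lex  "read"
[3,5] S/PP  >  k=4
[0,5] S  >  k=3

[0,5] S   >
  [0,3] S/(S/PP)   >
    [0,1] "which" : (S/(S/PP))/PP
    [1,3] PP   <
      [1,2] "heard" : PP\S
      [2,3] "the" : PP\(PP\S)
  [3,5] S/PP   >
    [3,4] "found" : (S/PP)/S
    [4,5] "read" : S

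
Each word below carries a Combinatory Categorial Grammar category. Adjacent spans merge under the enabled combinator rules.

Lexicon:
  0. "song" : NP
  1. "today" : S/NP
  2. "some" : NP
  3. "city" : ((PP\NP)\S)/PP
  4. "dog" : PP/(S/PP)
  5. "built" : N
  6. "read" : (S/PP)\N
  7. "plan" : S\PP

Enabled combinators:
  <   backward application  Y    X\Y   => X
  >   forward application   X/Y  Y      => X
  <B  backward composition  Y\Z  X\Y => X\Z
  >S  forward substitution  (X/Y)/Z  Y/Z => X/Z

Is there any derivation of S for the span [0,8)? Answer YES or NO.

YES

[0,8] S   <
  [0,1] "song" : NP
  [1,8] S\NP   <B
    [1,7] PP\NP   <
      [1,3] S   >
        [1,2] "today" : S/NP
        [2,3] "some" : NP
      [3,7] (PP\NP)\S   >
        [3,4] "city" : ((PP\NP)\S)/PP
        [4,7] PP   >
          [4,5] "dog" : PP/(S/PP)
          [5,7] S/PP   <
            [5,6] "built" : N
            [6,7] "read" : (S/PP)\N
    [7,8] "plan" : S\PP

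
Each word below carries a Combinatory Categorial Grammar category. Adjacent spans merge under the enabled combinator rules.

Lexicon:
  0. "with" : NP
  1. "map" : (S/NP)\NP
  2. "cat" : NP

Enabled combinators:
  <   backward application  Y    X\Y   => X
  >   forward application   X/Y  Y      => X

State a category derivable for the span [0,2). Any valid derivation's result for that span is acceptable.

S/NP

[0,3] S   >
  [0,2] S/NP   <
    [0,1] "with" : NP
    [1,2] "map" : (S/NP)\NP
  [2,3] "cat" : NP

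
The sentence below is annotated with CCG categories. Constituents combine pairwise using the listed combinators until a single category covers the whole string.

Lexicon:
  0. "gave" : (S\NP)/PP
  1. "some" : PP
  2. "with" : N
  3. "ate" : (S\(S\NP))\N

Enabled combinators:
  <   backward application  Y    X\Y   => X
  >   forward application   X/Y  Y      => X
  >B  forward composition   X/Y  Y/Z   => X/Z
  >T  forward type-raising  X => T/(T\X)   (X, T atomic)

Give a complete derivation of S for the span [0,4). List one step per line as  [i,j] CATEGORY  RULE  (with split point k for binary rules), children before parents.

[0,4] S   <
  [0,2] S\NP   >
    [0,1] "gave" : (S\NP)/PP
    [1,2] "some" : PP
  [2,4] S\(S\NP)   <
    [2,3] "with" : N
    [3,4] "ate" : (S\(S\NP))\N

[0,1] (S\NP)/PP  lex  "gave"
[1,2] PP  lex  "some"
[0,2] S\NP  >  k=1
[2,3] N  lex  "with"
[3,4] (S\(S\NP))\N  lex  "ate"
[2,4] S\(S\NP)  <  k=3
[0,4] S  <  k=2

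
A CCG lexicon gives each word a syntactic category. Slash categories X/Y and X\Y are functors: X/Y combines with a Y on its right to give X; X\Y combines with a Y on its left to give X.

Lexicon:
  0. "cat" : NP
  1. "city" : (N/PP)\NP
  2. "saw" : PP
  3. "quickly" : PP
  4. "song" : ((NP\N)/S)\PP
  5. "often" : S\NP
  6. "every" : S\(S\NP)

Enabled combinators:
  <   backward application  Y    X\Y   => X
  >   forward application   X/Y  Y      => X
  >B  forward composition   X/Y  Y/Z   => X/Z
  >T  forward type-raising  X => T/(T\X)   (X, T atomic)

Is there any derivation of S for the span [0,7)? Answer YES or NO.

NP (N/PP)\NP PP PP ((NP\N)/S)\PP S\NP S\(S\NP)
CKY chart[0,7] = {N/(N\NP), NP, NP/(NP\NP), NP/(S\S), PP/(PP\NP), S/(S\NP)}; S ∉ chart

NO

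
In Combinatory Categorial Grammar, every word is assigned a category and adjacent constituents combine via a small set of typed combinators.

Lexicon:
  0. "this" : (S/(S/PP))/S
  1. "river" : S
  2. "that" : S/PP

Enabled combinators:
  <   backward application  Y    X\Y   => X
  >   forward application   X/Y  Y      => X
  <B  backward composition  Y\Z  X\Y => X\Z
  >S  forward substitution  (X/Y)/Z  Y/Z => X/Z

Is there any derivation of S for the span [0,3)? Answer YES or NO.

YES

[0,3] S   >
  [0,2] S/(S/PP)   >
    [0,1] "this" : (S/(S/PP))/S
    [1,2] "river" : S
  [2,3] "that" : S/PP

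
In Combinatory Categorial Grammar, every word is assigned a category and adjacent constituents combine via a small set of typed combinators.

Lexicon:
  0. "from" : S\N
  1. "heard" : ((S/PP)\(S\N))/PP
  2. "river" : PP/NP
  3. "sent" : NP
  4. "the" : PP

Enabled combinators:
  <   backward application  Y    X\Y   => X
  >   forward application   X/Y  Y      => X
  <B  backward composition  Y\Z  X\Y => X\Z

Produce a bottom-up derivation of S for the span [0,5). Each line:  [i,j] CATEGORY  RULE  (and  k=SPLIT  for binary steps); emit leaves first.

[0,5] S   >
  [0,4] S/PP   <
    [0,1] "from" : S\N
    [1,4] (S/PP)\(S\N)   >
      [1,2] "heard" : ((S/PP)\(S\N))/PP
      [2,4] PP   >
        [2,3] "river" : PP/NP
        [3,4] "sent" : NP
  [4,5] "the" : PP

[0,1] S\N  lex  "from"
[1,2] ((S/PP)\(S\N))/PP  lex  "heard"
[2,3] PP/NP  lex  "river"
[3,4] NP  lex  "sent"
[2,4] PP  >  k=3
[1,4] (S/PP)\(S\N)  >  k=2
[0,4] S/PP  <  k=1
[4,5] PP  lex  "the"
[0,5] S  >  k=4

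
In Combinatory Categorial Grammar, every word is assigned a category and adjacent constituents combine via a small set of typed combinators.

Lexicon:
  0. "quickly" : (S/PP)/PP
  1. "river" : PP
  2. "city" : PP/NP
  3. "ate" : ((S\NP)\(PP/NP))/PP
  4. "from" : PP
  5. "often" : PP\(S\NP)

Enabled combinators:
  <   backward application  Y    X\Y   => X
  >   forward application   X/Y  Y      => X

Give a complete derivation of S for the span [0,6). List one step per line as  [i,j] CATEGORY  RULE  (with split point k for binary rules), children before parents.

[0,1] (S/PP)/PP  lex  "quickly"
[1,2] PP  lex  "river"
[0,2] S/PP  >  k=1
[2,3] PP/NP  lex  "city"
[3,4] ((S\NP)\(PP/NP))/PP  lex  "ate"
[4,5] PP  lex  "from"
[3,5] (S\NP)\(PP/NP)  >  k=4
[2,5] S\NP  <  k=3
[5,6] PP\(S\NP)  lex  "often"
[2,6] PP  <  k=5
[0,6] S  >  k=2

[0,6] S   >
  [0,2] S/PP   >
    [0,1] "quickly" : (S/PP)/PP
    [1,2] "river" : PP
  [2,6] PP   <
    [2,5] S\NP   <
      [2,3] "city" : PP/NP
      [3,5] (S\NP)\(PP/NP)   >
        [3,4] "ate" : ((S\NP)\(PP/NP))/PP
        [4,5] "from" : PP
    [5,6] "often" : PP\(S\NP)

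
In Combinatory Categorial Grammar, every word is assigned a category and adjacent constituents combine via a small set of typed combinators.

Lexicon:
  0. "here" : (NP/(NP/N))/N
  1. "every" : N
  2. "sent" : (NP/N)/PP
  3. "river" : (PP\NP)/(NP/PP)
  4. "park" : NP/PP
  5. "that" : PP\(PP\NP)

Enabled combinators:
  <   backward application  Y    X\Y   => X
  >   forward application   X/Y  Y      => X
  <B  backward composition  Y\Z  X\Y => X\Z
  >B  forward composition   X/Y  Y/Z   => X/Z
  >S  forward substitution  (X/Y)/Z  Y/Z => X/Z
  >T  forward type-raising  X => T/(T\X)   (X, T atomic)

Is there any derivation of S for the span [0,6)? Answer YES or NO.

NO

(NP/(NP/N))/N N (NP/N)/PP (PP\NP)/(NP/PP) NP/PP PP\(PP\NP)
CKY chart[0,6] = {N/(N\NP), NP, NP/(NP\NP), NP/(PP\PP), PP/(PP\NP), S/(S\NP)}; S ∉ chart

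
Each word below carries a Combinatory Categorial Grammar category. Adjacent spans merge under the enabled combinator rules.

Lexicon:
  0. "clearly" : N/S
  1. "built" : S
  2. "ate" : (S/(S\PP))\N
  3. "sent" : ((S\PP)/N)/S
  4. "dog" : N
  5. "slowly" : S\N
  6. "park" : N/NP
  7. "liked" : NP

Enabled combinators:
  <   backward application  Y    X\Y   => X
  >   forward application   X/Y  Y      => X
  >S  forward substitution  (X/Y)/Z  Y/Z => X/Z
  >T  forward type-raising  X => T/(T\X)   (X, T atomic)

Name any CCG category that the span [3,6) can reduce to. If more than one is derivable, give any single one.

(S\PP)/N

[0,8] S   >
  [0,3] S/(S\PP)   <
    [0,2] N   >
      [0,1] "clearly" : N/S
      [1,2] "built" : S
    [2,3] "ate" : (S/(S\PP))\N
  [3,8] S\PP   >
    [3,6] (S\PP)/N   >
      [3,4] "sent" : ((S\PP)/N)/S
      [4,6] S   >
        [4,5] S/(S\N)   >T
          [4,5] "dog" : N
        [5,6] "slowly" : S\N
    [6,8] N   >
      [6,7] "park" : N/NP
      [7,8] "liked" : NP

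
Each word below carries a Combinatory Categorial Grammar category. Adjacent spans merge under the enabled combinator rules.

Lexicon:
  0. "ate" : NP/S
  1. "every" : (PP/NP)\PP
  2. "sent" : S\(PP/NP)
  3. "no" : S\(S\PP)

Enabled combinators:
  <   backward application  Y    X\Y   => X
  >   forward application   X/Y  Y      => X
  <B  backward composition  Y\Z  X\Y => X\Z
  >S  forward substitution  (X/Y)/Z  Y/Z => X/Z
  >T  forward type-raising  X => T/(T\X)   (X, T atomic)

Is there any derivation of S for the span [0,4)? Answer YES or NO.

NO

NP/S (PP/NP)\PP S\(PP/NP) S\(S\PP)
CKY chart[0,4] = {N/(N\NP), NP, NP/(NP\NP), PP/(PP\NP), S/(S\NP)}; S ∉ chart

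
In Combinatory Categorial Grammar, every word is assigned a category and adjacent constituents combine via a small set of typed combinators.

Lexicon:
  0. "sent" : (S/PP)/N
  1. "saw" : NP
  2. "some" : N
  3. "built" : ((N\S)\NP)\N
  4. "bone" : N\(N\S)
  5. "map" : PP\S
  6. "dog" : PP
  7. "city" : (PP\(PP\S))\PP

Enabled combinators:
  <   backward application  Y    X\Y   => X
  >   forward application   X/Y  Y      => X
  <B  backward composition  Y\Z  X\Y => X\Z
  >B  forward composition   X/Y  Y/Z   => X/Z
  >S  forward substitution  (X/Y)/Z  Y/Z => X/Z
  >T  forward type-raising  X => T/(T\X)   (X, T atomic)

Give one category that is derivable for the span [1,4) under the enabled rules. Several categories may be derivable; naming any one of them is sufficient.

N\S

[0,8] S   >
  [0,5] S/PP   >
    [0,1] "sent" : (S/PP)/N
    [1,5] N   <
      [1,4] N\S   <
        [1,2] "saw" : NP
        [2,4] (N\S)\NP   <
          [2,3] "some" : N
          [3,4] "built" : ((N\S)\NP)\N
      [4,5] "bone" : N\(N\S)
  [5,8] PP   <
    [5,6] "map" : PP\S
    [6,8] PP\(PP\S)   <
      [6,7] "dog" : PP
      [7,8] "city" : (PP\(PP\S))\PP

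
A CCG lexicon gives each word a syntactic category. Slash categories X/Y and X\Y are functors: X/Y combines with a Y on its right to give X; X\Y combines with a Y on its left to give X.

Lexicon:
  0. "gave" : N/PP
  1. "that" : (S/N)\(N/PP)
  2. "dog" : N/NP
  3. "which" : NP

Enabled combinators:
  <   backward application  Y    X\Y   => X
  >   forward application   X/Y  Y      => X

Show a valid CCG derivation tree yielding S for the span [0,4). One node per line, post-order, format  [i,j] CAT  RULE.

[0,4] S   >
  [0,2] S/N   <
    [0,1] "gave" : N/PP
    [1,2] "that" : (S/N)\(N/PP)
  [2,4] N   >
    [2,3] "dog" : N/NP
    [3,4] "which" : NP

[0,1] N/PP  lex  "gave"
[1,2] (S/N)\(N/PP)  lex  "that"
[0,2] S/N  <  k=1
[2,3] N/NP  lex  "dog"
[3,4] NP  lex  "which"
[2,4] N  >  k=3
[0,4] S  >  k=2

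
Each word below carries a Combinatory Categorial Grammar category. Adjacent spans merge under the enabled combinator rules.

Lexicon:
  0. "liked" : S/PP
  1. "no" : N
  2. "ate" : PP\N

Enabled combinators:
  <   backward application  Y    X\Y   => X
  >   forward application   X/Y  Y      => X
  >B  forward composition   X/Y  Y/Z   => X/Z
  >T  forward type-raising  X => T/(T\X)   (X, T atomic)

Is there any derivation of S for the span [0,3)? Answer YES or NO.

YES

[0,3] S   >
  [0,1] "liked" : S/PP
  [1,3] PP   <
    [1,2] "no" : N
    [2,3] "ate" : PP\N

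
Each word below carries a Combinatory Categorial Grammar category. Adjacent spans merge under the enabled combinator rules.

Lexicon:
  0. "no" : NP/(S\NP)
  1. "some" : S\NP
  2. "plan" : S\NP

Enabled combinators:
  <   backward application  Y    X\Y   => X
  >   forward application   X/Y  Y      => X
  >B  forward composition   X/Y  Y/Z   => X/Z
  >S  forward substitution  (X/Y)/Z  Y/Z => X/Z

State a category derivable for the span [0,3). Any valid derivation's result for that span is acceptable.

S

[0,3] S   <
  [0,2] NP   >
    [0,1] "no" : NP/(S\NP)
    [1,2] "some" : S\NP
  [2,3] "plan" : S\NP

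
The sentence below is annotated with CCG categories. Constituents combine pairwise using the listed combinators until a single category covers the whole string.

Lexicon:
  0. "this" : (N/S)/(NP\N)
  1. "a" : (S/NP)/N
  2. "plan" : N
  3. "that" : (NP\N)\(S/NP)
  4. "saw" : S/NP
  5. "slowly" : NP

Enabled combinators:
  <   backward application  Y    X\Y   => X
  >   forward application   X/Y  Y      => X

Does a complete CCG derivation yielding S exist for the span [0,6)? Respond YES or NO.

NO

(N/S)/(NP\N) (S/NP)/N N (NP\N)\(S/NP) S/NP NP
CKY chart[0,6] = {N}; S ∉ chart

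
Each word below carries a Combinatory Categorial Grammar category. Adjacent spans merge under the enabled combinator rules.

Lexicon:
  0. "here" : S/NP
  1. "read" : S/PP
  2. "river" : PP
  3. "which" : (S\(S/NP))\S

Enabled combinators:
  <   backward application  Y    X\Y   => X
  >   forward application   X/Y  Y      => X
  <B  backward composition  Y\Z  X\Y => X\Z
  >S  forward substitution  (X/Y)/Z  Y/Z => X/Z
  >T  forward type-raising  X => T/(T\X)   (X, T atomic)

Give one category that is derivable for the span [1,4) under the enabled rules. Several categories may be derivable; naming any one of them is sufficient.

[0,4] S   <
  [0,1] "here" : S/NP
  [1,4] S\(S/NP)   <
    [1,3] S   >
      [1,2] "read" : S/PP
      [2,3] "river" : PP
    [3,4] "which" : (S\(S/NP))\S

S\(S/NP)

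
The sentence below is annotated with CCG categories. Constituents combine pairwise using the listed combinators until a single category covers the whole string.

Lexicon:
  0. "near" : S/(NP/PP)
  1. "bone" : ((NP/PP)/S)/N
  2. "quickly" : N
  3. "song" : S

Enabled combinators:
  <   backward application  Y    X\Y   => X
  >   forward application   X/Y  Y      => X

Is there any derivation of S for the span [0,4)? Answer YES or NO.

YES

[0,4] S   >
  [0,1] "near" : S/(NP/PP)
  [1,4] NP/PP   >
    [1,3] (NP/PP)/S   >
      [1,2] "bone" : ((NP/PP)/S)/N
      [2,3] "quickly" : N
    [3,4] "song" : S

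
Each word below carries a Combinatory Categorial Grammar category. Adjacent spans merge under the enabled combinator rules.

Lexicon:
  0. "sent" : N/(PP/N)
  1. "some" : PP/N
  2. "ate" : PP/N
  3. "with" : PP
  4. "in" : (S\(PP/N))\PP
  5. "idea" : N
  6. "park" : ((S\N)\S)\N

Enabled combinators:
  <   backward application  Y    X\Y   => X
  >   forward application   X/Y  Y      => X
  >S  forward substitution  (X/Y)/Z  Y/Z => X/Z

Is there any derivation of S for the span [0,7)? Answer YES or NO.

[0,7] S   <
  [0,2] N   >
    [0,1] "sent" : N/(PP/N)
    [1,2] "some" : PP/N
  [2,7] S\N   <
    [2,5] S   <
      [2,3] "ate" : PP/N
      [3,5] S\(PP/N)   <
        [3,4] "with" : PP
        [4,5] "in" : (S\(PP/N))\PP
    [5,7] (S\N)\S   <
      [5,6] "idea" : N
      [6,7] "park" : ((S\N)\S)\N

YES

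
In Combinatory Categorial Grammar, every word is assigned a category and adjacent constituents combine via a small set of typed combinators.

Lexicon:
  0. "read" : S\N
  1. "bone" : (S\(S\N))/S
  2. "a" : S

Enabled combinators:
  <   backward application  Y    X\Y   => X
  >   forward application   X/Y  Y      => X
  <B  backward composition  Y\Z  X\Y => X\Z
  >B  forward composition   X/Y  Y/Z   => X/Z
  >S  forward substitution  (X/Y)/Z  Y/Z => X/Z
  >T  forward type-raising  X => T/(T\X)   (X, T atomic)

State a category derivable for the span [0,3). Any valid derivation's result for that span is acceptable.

S

[0,3] S   <
  [0,1] "read" : S\N
  [1,3] S\(S\N)   >
    [1,2] "bone" : (S\(S\N))/S
    [2,3] "a" : S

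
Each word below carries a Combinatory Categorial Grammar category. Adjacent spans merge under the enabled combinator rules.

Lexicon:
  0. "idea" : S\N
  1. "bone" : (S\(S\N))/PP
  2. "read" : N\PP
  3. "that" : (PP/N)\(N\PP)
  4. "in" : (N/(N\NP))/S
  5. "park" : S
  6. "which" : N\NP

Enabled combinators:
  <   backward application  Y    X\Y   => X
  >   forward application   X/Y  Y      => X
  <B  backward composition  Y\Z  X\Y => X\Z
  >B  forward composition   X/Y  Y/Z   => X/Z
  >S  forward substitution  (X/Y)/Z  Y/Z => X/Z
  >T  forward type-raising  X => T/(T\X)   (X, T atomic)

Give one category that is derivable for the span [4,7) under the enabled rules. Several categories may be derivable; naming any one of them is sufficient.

[0,7] S   <
  [0,1] "idea" : S\N
  [1,7] S\(S\N)   >
    [1,2] "bone" : (S\(S\N))/PP
    [2,7] PP   >
      [2,4] PP/N   <
        [2,3] "read" : N\PP
        [3,4] "that" : (PP/N)\(N\PP)
      [4,7] N   >
        [4,6] N/(N\NP)   >
          [4,5] "in" : (N/(N\NP))/S
          [5,6] "park" : S
        [6,7] "which" : N\NP

N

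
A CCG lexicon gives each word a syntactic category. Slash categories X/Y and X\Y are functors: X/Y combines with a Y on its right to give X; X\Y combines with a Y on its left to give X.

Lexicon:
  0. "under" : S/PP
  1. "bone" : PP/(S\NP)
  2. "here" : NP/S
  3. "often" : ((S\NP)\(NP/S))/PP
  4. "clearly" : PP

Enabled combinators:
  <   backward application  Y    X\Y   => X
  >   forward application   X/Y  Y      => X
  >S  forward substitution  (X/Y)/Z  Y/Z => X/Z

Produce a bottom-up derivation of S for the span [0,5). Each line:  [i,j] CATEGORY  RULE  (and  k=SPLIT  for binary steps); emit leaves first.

[0,1] S/PP  lex  "under"
[1,2] PP/(S\NP)  lex  "bone"
[2,3] NP/S  lex  "here"
[3,4] ((S\NP)\(NP/S))/PP  lex  "often"
[4,5] PP  lex  "clearly"
[3,5] (S\NP)\(NP/S)  >  k=4
[2,5] S\NP  <  k=3
[1,5] PP  >  k=2
[0,5] S  >  k=1

[0,5] S   >
  [0,1] "under" : S/PP
  [1,5] PP   >
    [1,2] "bone" : PP/(S\NP)
    [2,5] S\NP   <
      [2,3] "here" : NP/S
      [3,5] (S\NP)\(NP/S)   >
        [3,4] "often" : ((S\NP)\(NP/S))/PP
        [4,5] "clearly" : PP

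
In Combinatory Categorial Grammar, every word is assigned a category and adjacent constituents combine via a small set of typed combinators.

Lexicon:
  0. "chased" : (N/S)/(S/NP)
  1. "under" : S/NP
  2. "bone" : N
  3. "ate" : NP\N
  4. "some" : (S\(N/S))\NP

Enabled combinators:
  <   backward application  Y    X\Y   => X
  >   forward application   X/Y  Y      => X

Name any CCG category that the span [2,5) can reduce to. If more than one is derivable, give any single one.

S\(N/S)

[0,5] S   <
  [0,2] N/S   >
    [0,1] "chased" : (N/S)/(S/NP)
    [1,2] "under" : S/NP
  [2,5] S\(N/S)   <
    [2,4] NP   <
      [2,3] "bone" : N
      [3,4] "ate" : NP\N
    [4,5] "some" : (S\(N/S))\NP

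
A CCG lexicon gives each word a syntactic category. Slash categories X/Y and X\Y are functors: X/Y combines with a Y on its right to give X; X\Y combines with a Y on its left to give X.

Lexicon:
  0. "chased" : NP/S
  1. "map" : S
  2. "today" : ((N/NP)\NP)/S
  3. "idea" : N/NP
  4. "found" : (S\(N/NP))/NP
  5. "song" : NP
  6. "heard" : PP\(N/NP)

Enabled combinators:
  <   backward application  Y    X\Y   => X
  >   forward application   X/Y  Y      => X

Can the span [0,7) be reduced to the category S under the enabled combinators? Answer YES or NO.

NO

NP/S S ((N/NP)\NP)/S N/NP (S\(N/NP))/NP NP PP\(N/NP)
CKY chart[0,7] = {PP}; S ∉ chart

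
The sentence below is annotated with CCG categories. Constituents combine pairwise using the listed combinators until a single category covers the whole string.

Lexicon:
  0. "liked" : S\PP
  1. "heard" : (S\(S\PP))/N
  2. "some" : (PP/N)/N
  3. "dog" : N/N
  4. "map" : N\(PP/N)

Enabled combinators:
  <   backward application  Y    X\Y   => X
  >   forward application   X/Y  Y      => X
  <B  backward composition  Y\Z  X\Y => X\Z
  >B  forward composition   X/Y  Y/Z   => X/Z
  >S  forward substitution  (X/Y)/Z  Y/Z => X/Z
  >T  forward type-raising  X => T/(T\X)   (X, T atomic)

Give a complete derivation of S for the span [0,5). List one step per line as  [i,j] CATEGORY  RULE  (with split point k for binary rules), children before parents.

[0,1] S\PP  lex  "liked"
[1,2] (S\(S\PP))/N  lex  "heard"
[2,3] (PP/N)/N  lex  "some"
[3,4] N/N  lex  "dog"
[2,4] PP/N  >S  k=3
[4,5] N\(PP/N)  lex  "map"
[2,5] N  <  k=4
[1,5] S\(S\PP)  >  k=2
[0,5] S  <  k=1

[0,5] S   <
  [0,1] "liked" : S\PP
  [1,5] S\(S\PP)   >
    [1,2] "heard" : (S\(S\PP))/N
    [2,5] N   <
      [2,4] PP/N   >S
        [2,3] "some" : (PP/N)/N
        [3,4] "dog" : N/N
      [4,5] "map" : N\(PP/N)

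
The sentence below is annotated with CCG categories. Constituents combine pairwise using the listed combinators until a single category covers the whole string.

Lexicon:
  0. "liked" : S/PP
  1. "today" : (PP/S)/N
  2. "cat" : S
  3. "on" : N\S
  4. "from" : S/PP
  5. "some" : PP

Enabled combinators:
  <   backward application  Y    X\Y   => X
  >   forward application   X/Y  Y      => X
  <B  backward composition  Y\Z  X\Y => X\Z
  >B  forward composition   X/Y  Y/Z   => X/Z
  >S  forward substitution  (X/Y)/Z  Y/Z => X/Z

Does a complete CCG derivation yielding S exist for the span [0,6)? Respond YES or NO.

[0,6] S   >
  [0,1] "liked" : S/PP
  [1,6] PP   >
    [1,4] PP/S   >
      [1,2] "today" : (PP/S)/N
      [2,4] N   <
        [2,3] "cat" : S
        [3,4] "on" : N\S
    [4,6] S   >
      [4,5] "from" : S/PP
      [5,6] "some" : PP

YES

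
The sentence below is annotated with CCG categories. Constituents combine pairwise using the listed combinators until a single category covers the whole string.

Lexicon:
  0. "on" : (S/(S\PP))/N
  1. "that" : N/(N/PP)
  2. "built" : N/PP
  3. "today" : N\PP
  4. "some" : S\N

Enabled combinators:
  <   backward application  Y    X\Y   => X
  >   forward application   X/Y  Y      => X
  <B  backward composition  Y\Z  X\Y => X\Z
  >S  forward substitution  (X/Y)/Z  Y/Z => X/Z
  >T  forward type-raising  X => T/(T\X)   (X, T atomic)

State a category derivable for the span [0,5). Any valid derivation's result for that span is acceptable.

[0,5] S   >
  [0,3] S/(S\PP)   >
    [0,1] "on" : (S/(S\PP))/N
    [1,3] N   >
      [1,2] "that" : N/(N/PP)
      [2,3] "built" : N/PP
  [3,5] S\PP   <B
    [3,4] "today" : N\PP
    [4,5] "some" : S\N

S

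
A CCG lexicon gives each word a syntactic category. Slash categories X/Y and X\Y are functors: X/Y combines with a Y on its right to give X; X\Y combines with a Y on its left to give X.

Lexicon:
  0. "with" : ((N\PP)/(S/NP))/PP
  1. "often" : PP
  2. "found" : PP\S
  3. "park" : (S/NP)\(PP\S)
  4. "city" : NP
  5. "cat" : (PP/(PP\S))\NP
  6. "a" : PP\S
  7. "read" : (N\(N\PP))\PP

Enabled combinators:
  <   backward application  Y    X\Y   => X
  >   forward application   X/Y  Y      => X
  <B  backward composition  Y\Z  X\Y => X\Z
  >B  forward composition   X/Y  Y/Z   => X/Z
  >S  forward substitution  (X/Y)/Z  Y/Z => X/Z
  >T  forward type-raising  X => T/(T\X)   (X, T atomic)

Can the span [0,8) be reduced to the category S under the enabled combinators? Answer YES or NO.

((N\PP)/(S/NP))/PP PP PP\S (S/NP)\(PP\S) NP (PP/(PP\S))\NP PP\S (N\(N\PP))\PP
CKY chart[0,8] = {N, N/(N\N), NP/(NP\N), PP/(PP\N), S/(S\N)}; S ∉ chart

NO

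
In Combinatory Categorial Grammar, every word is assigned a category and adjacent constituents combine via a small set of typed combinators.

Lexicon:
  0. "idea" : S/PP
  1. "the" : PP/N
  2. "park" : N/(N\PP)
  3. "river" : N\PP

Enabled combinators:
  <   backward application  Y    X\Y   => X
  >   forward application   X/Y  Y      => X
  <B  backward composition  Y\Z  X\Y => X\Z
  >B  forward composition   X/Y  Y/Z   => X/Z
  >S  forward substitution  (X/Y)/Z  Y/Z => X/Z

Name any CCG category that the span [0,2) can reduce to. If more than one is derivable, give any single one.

[0,4] S   >
  [0,2] S/N   >B
    [0,1] "idea" : S/PP
    [1,2] "the" : PP/N
  [2,4] N   >
    [2,3] "park" : N/(N\PP)
    [3,4] "river" : N\PP

S/N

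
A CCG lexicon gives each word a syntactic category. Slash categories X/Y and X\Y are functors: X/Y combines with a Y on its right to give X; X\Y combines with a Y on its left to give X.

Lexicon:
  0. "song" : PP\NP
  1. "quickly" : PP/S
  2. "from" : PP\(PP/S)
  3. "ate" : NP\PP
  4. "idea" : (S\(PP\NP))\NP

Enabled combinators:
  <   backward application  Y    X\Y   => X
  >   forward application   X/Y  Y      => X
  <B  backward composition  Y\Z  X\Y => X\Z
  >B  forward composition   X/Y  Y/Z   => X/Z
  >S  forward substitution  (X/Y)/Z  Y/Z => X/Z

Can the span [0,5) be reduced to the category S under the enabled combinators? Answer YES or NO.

YES

[0,5] S   <
  [0,1] "song" : PP\NP
  [1,5] S\(PP\NP)   <
    [1,4] NP   <
      [1,3] PP   <
        [1,2] "quickly" : PP/S
        [2,3] "from" : PP\(PP/S)
      [3,4] "ate" : NP\PP
    [4,5] "idea" : (S\(PP\NP))\NP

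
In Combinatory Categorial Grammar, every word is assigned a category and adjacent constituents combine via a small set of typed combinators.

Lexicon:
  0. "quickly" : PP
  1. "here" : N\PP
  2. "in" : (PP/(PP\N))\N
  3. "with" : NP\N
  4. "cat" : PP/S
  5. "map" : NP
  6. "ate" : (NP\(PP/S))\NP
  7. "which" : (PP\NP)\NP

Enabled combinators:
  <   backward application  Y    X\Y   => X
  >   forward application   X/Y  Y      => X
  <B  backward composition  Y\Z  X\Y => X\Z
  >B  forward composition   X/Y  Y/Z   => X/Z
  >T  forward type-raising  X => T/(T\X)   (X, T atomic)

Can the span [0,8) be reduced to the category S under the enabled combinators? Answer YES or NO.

NO

PP N\PP (PP/(PP\N))\N NP\N PP/S NP (NP\(PP/S))\NP (PP\NP)\NP
CKY chart[0,8] = {N/(N\PP), NP/(NP\PP), PP, PP/(PP\PP), S/(S\PP)}; S ∉ chart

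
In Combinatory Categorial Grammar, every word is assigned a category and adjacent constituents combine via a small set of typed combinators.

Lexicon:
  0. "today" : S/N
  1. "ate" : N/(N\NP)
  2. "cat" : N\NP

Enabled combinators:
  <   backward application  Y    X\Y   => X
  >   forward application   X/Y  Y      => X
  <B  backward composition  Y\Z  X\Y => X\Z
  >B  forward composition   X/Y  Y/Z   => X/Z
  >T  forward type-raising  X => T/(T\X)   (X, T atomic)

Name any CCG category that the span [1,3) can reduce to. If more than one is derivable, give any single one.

N

[0,3] S   >
  [0,1] "today" : S/N
  [1,3] N   >
    [1,2] "ate" : N/(N\NP)
    [2,3] "cat" : N\NP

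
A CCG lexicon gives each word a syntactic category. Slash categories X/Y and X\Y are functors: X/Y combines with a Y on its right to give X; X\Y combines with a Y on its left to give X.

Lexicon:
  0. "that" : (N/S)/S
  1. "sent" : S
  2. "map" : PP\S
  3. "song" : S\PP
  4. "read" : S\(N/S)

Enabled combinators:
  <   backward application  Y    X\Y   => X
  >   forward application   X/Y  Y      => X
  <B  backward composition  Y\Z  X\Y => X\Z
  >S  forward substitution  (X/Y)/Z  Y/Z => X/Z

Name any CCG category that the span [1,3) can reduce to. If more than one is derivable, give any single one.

[0,5] S   <
  [0,4] N/S   >
    [0,1] "that" : (N/S)/S
    [1,4] S   <
      [1,3] PP   <
        [1,2] "sent" : S
        [2,3] "map" : PP\S
      [3,4] "song" : S\PP
  [4,5] "read" : S\(N/S)

PP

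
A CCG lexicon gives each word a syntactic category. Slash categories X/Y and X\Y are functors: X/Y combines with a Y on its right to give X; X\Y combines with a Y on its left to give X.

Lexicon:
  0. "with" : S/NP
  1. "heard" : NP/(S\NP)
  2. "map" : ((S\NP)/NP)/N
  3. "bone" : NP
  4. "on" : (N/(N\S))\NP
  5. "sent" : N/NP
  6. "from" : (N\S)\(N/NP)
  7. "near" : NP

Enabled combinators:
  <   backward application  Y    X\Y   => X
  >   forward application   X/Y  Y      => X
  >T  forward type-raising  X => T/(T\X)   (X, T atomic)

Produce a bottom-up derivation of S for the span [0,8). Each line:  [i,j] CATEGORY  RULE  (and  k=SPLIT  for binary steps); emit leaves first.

[0,8] S   >
  [0,1] "with" : S/NP
  [1,8] NP   >
    [1,2] "heard" : NP/(S\NP)
    [2,8] S\NP   >
      [2,7] (S\NP)/NP   >
        [2,3] "map" : ((S\NP)/NP)/N
        [3,7] N   >
          [3,5] N/(N\S)   <
            [3,4] "bone" : NP
            [4,5] "on" : (N/(N\S))\NP
          [5,7] N\S   <
            [5,6] "sent" : N/NP
            [6,7] "from" : (N\S)\(N/NP)
      [7,8] "near" : NP

[0,1] S/NP  lex  "with"
[1,2] NP/(S\NP)  lex  "heard"
[2,3] ((S\NP)/NP)/N  lex  "map"
[3,4] NP  lex  "bone"
[4,5] (N/(N\S))\NP  lex  "on"
[3,5] N/(N\S)  <  k=4
[5,6] N/NP  lex  "sent"
[6,7] (N\S)\(N/NP)  lex  "from"
[5,7] N\S  <  k=6
[3,7] N  >  k=5
[2,7] (S\NP)/NP  >  k=3
[7,8] NP  lex  "near"
[2,8] S\NP  >  k=7
[1,8] NP  >  k=2
[0,8] S  >  k=1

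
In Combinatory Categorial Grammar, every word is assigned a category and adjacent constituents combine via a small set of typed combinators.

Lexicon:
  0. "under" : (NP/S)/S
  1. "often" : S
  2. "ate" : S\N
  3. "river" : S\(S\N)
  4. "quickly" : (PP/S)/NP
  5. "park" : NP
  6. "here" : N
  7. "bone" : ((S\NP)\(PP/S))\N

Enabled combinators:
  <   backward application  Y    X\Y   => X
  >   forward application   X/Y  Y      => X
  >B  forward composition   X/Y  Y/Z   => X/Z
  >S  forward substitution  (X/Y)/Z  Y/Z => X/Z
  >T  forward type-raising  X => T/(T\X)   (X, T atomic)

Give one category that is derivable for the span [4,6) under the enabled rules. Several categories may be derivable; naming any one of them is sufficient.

[0,8] S   <
  [0,4] NP   >
    [0,2] NP/S   >
      [0,1] "under" : (NP/S)/S
      [1,2] "often" : S
    [2,4] S   <
      [2,3] "ate" : S\N
      [3,4] "river" : S\(S\N)
  [4,8] S\NP   <
    [4,6] PP/S   >
      [4,5] "quickly" : (PP/S)/NP
      [5,6] "park" : NP
    [6,8] (S\NP)\(PP/S)   <
      [6,7] "here" : N
      [7,8] "bone" : ((S\NP)\(PP/S))\N

PP/S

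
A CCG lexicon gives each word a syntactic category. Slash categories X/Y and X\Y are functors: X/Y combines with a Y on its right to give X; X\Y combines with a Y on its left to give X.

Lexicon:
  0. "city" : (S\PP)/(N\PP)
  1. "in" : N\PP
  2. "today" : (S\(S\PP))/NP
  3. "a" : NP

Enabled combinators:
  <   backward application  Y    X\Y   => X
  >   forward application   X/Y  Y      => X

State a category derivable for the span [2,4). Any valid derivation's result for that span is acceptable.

S\(S\PP)

[0,4] S   <
  [0,2] S\PP   >
    [0,1] "city" : (S\PP)/(N\PP)
    [1,2] "in" : N\PP
  [2,4] S\(S\PP)   >
    [2,3] "today" : (S\(S\PP))/NP
    [3,4] "a" : NP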